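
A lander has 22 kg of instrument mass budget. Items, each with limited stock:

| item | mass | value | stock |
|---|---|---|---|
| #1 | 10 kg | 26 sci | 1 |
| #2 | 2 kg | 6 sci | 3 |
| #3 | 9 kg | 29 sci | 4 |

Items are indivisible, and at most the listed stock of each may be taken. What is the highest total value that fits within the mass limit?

70 sci

Best selections within mass 22 and stock limits:
- 2×#2 + 2×#3: mass 22, value 70
- 1×#2 + 2×#3: mass 20, value 64
- 1×#1 + 1×#2 + 1×#3: mass 21, value 61
Best: 70 sci.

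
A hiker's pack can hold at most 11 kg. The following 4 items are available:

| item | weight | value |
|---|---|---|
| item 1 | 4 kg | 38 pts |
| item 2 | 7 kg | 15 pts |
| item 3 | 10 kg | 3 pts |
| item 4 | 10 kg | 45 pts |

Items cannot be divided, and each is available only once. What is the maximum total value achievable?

53 pts

Check high-value combinations within 11 kg:
- item 1+item 2: weight 4+7=11, value 38+15=53
- item 4: weight 10, value 45
- item 1: weight 4, value 38
- item 2: weight 7, value 15
- item 3: weight 10, value 3
Best: 53 pts.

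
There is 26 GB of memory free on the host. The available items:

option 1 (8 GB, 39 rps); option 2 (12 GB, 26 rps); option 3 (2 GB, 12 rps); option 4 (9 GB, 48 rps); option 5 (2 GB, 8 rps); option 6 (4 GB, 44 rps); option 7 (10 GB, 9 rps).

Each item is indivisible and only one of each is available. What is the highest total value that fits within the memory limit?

This is a 0/1 knapsack; check combinations near the capacity.
- option 1+option 3+option 4+option 5+option 6: memory 8+2+9+2+4=25, value 39+12+48+8+44=151
- option 1+option 3+option 4+option 6: memory 8+2+9+4=23, value 39+12+48+44=143
- option 1+option 4+option 5+option 6: memory 8+9+2+4=23, value 39+48+8+44=139
- option 1+option 4+option 6: memory 8+9+4=21, value 39+48+44=131
Best: 151 rps.

151 rps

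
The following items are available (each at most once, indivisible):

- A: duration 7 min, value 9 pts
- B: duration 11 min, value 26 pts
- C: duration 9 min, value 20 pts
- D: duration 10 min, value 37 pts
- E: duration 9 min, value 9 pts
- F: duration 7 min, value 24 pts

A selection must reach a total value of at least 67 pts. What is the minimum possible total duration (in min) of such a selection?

24

Subsets with value ≥ 67, sorted by total duration:
- A+D+F: duration 24, value 70
- C+D+F: duration 26, value 81
- D+E+F: duration 26, value 70
- B+C+F: duration 27, value 70
Minimum duration: 24 min.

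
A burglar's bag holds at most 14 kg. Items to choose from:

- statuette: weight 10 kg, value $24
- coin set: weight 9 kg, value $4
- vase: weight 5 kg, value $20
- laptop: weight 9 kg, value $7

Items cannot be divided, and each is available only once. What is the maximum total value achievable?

Check high-value combinations within 14 kg:
- vase+laptop: weight 5+9=14, value 20+7=27
- statuette: weight 10, value 24
- coin set+vase: weight 9+5=14, value 4+20=24
- vase: weight 5, value 20
Best: $27.

$27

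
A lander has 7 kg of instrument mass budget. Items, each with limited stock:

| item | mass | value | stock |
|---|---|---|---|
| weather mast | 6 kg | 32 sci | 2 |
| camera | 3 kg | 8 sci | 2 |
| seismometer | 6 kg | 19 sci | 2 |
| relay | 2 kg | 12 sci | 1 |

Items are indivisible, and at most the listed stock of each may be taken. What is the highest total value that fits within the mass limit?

Top feasible selections:
- 1×weather mast: mass 6, value 32
- 1×camera + 1×relay: mass 5, value 20
Best: 32 sci.

32 sci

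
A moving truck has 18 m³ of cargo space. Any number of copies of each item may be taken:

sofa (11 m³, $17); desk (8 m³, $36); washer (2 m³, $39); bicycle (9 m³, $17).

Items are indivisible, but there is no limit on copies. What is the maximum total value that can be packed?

Best value-per-unit is washer at 39/2, and filling with it alone uses volume 9×2=18. No mix of the others beats 9×39 = 351.

$351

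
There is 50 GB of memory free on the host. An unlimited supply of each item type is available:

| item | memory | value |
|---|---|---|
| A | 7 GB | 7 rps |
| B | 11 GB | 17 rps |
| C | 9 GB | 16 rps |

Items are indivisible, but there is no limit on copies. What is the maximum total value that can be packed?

82 rps

Best value-per-unit is C at 16/9; filling with it alone gives 5×16 = 80.
Optimal mix: 2×B + 3×C → memory 49, value 82.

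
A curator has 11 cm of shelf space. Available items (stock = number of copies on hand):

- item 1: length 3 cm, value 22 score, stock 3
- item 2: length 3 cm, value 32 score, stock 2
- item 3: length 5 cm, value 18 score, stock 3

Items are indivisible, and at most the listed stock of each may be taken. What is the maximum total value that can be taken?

Top feasible selections:
- 1×item 1 + 2×item 2: length 9, value 86
- 2×item 2 + 1×item 3: length 11, value 82
- 2×item 1 + 1×item 2: length 9, value 76
Best: 86 score.

86 score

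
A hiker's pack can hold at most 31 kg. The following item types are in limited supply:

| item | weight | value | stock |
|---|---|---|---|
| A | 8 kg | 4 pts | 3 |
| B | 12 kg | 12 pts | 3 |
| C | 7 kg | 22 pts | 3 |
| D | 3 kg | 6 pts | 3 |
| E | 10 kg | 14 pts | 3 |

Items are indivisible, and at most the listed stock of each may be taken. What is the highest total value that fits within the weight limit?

84 pts

Top feasible selections:
- 3×C + 3×D: weight 30, value 84
- 3×C + 1×E: weight 31, value 80
Best: 84 pts.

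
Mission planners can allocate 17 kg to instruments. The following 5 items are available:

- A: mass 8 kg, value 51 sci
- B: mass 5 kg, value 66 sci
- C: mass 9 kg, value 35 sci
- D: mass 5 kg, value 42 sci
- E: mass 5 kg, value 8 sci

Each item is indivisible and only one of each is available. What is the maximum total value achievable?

This is a 0/1 knapsack; check combinations near the capacity.
- A+B: mass 8+5=13, value 51+66=117
- B+D+E: mass 5+5+5=15, value 66+42+8=116
- B+D: mass 5+5=10, value 66+42=108
Best: 117 sci.

117 sci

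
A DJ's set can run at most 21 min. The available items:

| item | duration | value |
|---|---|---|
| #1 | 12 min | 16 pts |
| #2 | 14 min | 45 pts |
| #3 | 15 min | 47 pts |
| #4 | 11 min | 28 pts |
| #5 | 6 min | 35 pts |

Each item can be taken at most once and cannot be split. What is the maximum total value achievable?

Check high-value combinations within 21 min:
- #3+#5: duration 15+6=21, value 47+35=82
- #2+#5: duration 14+6=20, value 45+35=80
- #4+#5: duration 11+6=17, value 28+35=63
- #1+#5: duration 12+6=18, value 16+35=51
Best: 82 pts.

82 pts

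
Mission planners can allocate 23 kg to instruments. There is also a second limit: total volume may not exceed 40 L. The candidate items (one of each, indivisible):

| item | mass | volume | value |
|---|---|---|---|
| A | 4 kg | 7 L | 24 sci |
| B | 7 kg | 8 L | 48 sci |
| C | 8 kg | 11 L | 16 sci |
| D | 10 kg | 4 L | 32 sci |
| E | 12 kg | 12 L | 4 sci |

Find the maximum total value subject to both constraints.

104 sci

Feasible sets respecting both limits:
- A+B+D: mass 21, volume 19, value 104
- A+B+C: mass 19, volume 26, value 88
- B+D: mass 17, volume 12, value 80
- A+B+E: mass 23, volume 27, value 76
Best: 104 sci.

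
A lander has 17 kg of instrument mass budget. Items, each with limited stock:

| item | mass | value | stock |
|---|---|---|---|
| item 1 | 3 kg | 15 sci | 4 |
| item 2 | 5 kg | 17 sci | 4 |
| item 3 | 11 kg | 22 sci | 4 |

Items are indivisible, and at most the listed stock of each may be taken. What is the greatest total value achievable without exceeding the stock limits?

77 sci

Best selections within mass 17 and stock limits:
- 4×item 1 + 1×item 2: mass 17, value 77
- 2×item 1 + 2×item 2: mass 16, value 64
Best: 77 sci.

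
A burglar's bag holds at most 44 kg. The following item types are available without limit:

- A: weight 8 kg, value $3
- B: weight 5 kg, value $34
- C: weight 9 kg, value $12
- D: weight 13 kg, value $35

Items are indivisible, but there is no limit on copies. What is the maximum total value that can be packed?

$272

Best value-per-unit is B at 34/5, and filling with it alone uses weight 8×5=40. No mix of the others beats 8×34 = 272.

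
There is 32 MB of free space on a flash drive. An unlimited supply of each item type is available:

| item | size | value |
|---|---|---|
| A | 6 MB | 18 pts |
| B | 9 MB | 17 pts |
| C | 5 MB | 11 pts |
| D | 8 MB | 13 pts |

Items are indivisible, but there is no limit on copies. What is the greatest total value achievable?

Best value-per-unit is A at 18/6, and filling with it alone uses size 5×6=30. No mix of the others beats 5×18 = 90.

90 pts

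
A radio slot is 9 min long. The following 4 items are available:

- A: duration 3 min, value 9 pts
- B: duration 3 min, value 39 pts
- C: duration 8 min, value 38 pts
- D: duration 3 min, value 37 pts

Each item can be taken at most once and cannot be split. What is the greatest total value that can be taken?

This is a 0/1 knapsack; check combinations near the capacity.
- A+B+D: duration 3+3+3=9, value 9+39+37=85
- B+D: duration 3+3=6, value 39+37=76
- A+B: duration 3+3=6, value 9+39=48
Best: 85 pts.

85 pts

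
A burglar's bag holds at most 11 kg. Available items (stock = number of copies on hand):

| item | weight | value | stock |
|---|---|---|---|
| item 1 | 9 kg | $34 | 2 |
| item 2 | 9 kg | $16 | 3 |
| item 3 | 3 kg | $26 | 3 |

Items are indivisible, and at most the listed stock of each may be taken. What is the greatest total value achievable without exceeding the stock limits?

Top feasible selections:
- 3×item 3: weight 9, value 78
- 2×item 3: weight 6, value 52
Best: $78.

$78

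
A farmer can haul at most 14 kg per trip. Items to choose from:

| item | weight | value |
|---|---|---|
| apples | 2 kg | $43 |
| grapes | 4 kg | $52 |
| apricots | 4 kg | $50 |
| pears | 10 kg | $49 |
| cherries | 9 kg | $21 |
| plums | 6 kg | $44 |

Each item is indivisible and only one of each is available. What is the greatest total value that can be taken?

$146

Check high-value combinations within 14 kg:
- grapes+apricots+plums: weight 4+4+6=14, value 52+50+44=146
- apples+grapes+apricots: weight 2+4+4=10, value 43+52+50=145
- apples+grapes+plums: weight 2+4+6=12, value 43+52+44=139
- apples+apricots+plums: weight 2+4+6=12, value 43+50+44=137
- grapes+apricots: weight 4+4=8, value 52+50=102
Best: $146.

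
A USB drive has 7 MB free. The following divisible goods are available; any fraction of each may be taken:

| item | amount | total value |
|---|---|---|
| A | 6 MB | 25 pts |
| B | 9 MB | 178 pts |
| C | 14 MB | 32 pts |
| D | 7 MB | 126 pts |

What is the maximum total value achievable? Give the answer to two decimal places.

138.44

Take in order of value per unit:
- B (178/9 per unit): 7 of 9 → value 7×178/9 = 138.4444, running total 138.44
Total 138.44.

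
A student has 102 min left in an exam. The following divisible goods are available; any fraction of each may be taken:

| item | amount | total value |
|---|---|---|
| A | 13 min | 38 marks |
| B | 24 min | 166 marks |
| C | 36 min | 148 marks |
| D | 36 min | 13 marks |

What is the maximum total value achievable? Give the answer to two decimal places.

Take in order of value per unit:
- B (166/24 per unit): all 24 → value 166, running total 166.00
- C (148/36 per unit): all 36 → value 148, running total 314.00
- A (38/13 per unit): all 13 → value 38, running total 352.00
- D (13/36 per unit): 29 of 36 → value 29×13/36 = 10.4722, running total 362.47
Total 362.47.

362.47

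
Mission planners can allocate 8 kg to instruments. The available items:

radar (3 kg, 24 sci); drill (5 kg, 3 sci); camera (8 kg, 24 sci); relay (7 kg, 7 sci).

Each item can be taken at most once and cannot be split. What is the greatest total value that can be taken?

27 sci

Check high-value combinations within 8 kg:
- radar+drill: mass 3+5=8, value 24+3=27
- radar: mass 3, value 24
- camera: mass 8, value 24
- relay: mass 7, value 7
Best: 27 sci.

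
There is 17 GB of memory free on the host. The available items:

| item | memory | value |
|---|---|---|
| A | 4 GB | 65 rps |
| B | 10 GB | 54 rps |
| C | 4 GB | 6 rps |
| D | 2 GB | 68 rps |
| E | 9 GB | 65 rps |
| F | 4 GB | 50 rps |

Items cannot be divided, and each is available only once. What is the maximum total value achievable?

198 rps

Check high-value combinations within 17 GB:
- A+D+E: memory 4+2+9=15, value 65+68+65=198
- A+C+D+F: memory 4+4+2+4=14, value 65+6+68+50=189
- A+B+D: memory 4+10+2=16, value 65+54+68=187
- A+D+F: memory 4+2+4=10, value 65+68+50=183
Best: 198 rps.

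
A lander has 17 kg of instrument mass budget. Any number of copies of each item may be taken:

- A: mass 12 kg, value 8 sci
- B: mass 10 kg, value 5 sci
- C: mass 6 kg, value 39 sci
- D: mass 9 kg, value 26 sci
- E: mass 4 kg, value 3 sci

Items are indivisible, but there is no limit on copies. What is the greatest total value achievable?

81 sci

Best value-per-unit is C at 39/6; filling with it alone gives 2×39 = 78.
Optimal mix: 2×C + 1×E → mass 16, value 81.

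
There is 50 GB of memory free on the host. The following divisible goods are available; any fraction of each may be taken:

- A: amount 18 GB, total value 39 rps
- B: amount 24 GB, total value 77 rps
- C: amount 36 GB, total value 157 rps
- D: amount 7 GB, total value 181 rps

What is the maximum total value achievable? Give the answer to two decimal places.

Take in order of value per unit:
- D (181/7 per unit): all 7 → value 181, running total 181.00
- C (157/36 per unit): all 36 → value 157, running total 338.00
- B (77/24 per unit): 7 of 24 → value 7×77/24 = 22.4583, running total 360.46
Total 360.46.

360.46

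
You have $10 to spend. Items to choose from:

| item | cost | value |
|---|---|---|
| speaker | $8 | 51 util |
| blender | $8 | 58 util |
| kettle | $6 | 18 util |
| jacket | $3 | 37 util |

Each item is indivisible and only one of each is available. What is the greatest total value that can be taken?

58 util

Check high-value combinations within $10:
- blender: cost 8, value 58
- kettle+jacket: cost 6+3=9, value 18+37=55
- speaker: cost 8, value 51
- jacket: cost 3, value 37
Best: 58 util.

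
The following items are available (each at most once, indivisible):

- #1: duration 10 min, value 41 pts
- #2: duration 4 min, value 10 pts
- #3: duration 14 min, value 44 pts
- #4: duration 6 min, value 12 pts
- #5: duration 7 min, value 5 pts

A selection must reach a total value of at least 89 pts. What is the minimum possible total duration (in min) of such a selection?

28

Subsets with value ≥ 89, sorted by total duration:
- #1+#2+#3: duration 28, value 95
- #1+#3+#4: duration 30, value 97
- #1+#3+#5: duration 31, value 90
Minimum duration: 28 min.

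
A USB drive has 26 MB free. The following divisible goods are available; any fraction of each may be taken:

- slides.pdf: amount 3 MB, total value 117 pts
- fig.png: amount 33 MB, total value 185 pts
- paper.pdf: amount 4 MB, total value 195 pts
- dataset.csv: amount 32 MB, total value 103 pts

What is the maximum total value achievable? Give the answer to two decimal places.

418.52

Take in order of value per unit:
- paper.pdf (195/4 per unit): all 4 → value 195, running total 195.00
- slides.pdf (117/3 per unit): all 3 → value 117, running total 312.00
- fig.png (185/33 per unit): 19 of 33 → value 19×185/33 = 106.5152, running total 418.52
Total 418.52.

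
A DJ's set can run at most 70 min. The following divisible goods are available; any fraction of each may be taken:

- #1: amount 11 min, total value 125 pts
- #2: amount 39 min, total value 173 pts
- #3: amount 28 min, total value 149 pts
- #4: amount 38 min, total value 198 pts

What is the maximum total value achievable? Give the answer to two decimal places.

435.53

Take in order of value per unit:
- #1 (125/11 per unit): all 11 → value 125, running total 125.00
- #3 (149/28 per unit): all 28 → value 149, running total 274.00
- #4 (198/38 per unit): 31 of 38 → value 31×198/38 = 161.5263, running total 435.53
Total 435.53.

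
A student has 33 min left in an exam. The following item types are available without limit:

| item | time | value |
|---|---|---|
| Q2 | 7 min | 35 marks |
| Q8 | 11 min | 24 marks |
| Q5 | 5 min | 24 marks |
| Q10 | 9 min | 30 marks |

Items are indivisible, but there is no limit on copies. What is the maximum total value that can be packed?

Best value-per-unit is Q2 at 35/7; filling with it alone gives 4×35 = 140.
Optimal mix: 4×Q2 + 1×Q5 → time 33, value 164.

164 marks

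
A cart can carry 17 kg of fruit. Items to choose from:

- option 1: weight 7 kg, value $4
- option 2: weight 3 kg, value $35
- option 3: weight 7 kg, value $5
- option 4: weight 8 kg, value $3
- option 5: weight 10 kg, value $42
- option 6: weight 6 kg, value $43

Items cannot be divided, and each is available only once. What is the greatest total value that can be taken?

$85

Check high-value combinations within 17 kg:
- option 5+option 6: weight 10+6=16, value 42+43=85
- option 2+option 3+option 6: weight 3+7+6=16, value 35+5+43=83
- option 1+option 2+option 6: weight 7+3+6=16, value 4+35+43=82
- option 2+option 4+option 6: weight 3+8+6=17, value 35+3+43=81
- option 2+option 6: weight 3+6=9, value 35+43=78
Best: $85.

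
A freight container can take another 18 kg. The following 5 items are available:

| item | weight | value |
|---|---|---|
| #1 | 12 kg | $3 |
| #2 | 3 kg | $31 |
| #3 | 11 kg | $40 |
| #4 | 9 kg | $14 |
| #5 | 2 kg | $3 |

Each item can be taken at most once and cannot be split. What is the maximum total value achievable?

$74

Check high-value combinations within 18 kg:
- #2+#3+#5: weight 3+11+2=16, value 31+40+3=74
- #2+#3: weight 3+11=14, value 31+40=71
- #2+#4+#5: weight 3+9+2=14, value 31+14+3=48
Best: $74.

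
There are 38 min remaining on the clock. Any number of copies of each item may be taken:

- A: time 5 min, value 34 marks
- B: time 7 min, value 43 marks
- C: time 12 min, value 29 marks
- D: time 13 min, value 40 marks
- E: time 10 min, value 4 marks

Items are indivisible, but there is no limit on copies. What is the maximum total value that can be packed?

247 marks

Best value-per-unit is A at 34/5; filling with it alone gives 7×34 = 238.
Optimal mix: 6×A + 1×B → time 37, value 247.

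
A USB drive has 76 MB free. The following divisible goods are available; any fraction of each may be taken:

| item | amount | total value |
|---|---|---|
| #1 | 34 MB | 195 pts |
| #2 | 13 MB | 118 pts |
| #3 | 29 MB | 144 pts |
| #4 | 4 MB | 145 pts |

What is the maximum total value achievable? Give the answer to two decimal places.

582.14

Take in order of value per unit:
- #4 (145/4 per unit): all 4 → value 145, running total 145.00
- #2 (118/13 per unit): all 13 → value 118, running total 263.00
- #1 (195/34 per unit): all 34 → value 195, running total 458.00
- #3 (144/29 per unit): 25 of 29 → value 25×144/29 = 124.1379, running total 582.14
Total 582.14.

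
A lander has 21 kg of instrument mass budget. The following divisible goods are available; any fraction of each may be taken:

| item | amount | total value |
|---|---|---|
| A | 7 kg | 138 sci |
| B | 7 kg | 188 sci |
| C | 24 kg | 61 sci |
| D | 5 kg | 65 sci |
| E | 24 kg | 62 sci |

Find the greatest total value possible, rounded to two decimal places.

396.17

Take in order of value per unit:
- B (188/7 per unit): all 7 → value 188, running total 188.00
- A (138/7 per unit): all 7 → value 138, running total 326.00
- D (65/5 per unit): all 5 → value 65, running total 391.00
- E (62/24 per unit): 2 of 24 → value 2×62/24 = 5.1667, running total 396.17
Total 396.17.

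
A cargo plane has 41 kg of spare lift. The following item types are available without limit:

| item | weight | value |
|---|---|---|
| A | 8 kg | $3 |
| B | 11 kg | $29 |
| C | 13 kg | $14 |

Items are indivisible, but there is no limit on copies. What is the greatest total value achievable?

$90

Best value-per-unit is B at 29/11; filling with it alone gives 3×29 = 87.
Optimal mix: 1×A + 3×B → weight 41, value 90.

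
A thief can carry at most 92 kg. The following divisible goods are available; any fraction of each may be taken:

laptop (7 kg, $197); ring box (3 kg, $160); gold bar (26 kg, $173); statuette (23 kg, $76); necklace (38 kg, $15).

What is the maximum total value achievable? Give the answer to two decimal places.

Take in order of value per unit:
- ring box (160/3 per unit): all 3 → value 160, running total 160.00
- laptop (197/7 per unit): all 7 → value 197, running total 357.00
- gold bar (173/26 per unit): all 26 → value 173, running total 530.00
- statuette (76/23 per unit): all 23 → value 76, running total 606.00
- necklace (15/38 per unit): 33 of 38 → value 33×15/38 = 13.0263, running total 619.03
Total 619.03.

619.03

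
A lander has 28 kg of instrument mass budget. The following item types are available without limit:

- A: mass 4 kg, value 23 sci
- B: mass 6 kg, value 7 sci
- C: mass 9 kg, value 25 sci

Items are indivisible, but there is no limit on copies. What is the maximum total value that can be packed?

161 sci

Best value-per-unit is A at 23/4, and filling with it alone uses mass 7×4=28. No mix of the others beats 7×23 = 161.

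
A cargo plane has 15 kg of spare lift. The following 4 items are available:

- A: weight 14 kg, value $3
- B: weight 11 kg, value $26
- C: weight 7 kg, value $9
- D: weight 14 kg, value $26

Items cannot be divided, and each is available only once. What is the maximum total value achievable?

$26

This is a 0/1 knapsack; check combinations near the capacity.
- B: weight 11, value 26
- D: weight 14, value 26
- C: weight 7, value 9
Best: $26.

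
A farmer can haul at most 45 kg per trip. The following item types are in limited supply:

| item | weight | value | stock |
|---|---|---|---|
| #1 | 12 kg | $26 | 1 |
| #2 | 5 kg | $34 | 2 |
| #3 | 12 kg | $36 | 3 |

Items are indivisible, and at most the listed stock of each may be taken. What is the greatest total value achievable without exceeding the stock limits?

$142

Top feasible selections:
- 1×#2 + 3×#3: weight 41, value 142
- 2×#2 + 2×#3: weight 34, value 140
Best: $142.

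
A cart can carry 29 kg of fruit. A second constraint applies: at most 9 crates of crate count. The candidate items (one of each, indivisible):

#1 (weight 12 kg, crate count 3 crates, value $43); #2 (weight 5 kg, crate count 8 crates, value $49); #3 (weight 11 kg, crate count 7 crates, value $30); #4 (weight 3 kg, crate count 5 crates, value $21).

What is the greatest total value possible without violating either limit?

Feasible sets respecting both limits:
- #1+#4: weight 15, crate count 8, value 64
- #2: weight 5, crate count 8, value 49
- #1: weight 12, crate count 3, value 43
- #3: weight 11, crate count 7, value 30
Best: $64.

$64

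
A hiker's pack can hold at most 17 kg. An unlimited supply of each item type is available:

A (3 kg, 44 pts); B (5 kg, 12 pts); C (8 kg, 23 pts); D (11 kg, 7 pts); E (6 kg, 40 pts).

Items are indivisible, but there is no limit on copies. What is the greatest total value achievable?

220 pts

Best value-per-unit is A at 44/3, and filling with it alone uses weight 5×3=15. No mix of the others beats 5×44 = 220.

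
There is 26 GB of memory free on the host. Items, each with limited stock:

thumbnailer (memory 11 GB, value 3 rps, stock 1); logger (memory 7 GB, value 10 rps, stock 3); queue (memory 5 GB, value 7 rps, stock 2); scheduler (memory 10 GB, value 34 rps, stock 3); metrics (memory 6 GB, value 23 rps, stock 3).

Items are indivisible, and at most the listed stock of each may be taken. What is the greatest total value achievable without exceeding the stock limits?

Best selections within memory 26 and stock limits:
- 2×scheduler + 1×metrics: memory 26, value 91
- 1×scheduler + 2×metrics: memory 22, value 80
- 1×logger + 3×metrics: memory 25, value 79
- 1×queue + 3×metrics: memory 23, value 76
Best: 91 rps.

91 rps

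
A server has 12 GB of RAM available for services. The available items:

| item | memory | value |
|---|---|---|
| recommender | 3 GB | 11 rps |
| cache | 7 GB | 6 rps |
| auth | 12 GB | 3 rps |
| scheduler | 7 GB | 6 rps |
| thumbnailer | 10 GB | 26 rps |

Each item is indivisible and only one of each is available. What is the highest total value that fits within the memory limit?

26 rps

Check high-value combinations within 12 GB:
- thumbnailer: memory 10, value 26
- recommender+cache: memory 3+7=10, value 11+6=17
- recommender+scheduler: memory 3+7=10, value 11+6=17
- recommender: memory 3, value 11
- cache: memory 7, value 6
Best: 26 rps.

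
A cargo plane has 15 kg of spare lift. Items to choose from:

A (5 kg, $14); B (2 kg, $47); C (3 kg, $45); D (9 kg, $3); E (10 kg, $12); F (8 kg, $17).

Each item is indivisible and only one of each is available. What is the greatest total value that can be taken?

$109

Check high-value combinations within 15 kg:
- B+C+F: weight 2+3+8=13, value 47+45+17=109
- A+B+C: weight 5+2+3=10, value 14+47+45=106
- B+C+E: weight 2+3+10=15, value 47+45+12=104
- B+C+D: weight 2+3+9=14, value 47+45+3=95
Best: $109.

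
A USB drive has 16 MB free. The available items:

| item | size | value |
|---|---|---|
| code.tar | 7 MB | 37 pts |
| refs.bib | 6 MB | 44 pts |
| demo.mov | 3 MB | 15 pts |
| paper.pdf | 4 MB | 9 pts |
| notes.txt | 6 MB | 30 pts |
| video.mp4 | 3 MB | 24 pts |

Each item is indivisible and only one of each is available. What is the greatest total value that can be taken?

Check high-value combinations within 16 MB:
- code.tar+refs.bib+video.mp4: size 7+6+3=16, value 37+44+24=105
- refs.bib+notes.txt+video.mp4: size 6+6+3=15, value 44+30+24=98
- code.tar+refs.bib+demo.mov: size 7+6+3=16, value 37+44+15=96
- refs.bib+demo.mov+paper.pdf+video.mp4: size 6+3+4+3=16, value 44+15+9+24=92
Best: 105 pts.

105 pts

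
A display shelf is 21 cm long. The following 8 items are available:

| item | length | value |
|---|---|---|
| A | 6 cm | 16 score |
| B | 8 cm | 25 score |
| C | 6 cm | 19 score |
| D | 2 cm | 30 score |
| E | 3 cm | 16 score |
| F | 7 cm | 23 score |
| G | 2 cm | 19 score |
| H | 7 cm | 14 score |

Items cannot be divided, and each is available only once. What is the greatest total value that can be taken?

109 score

Check high-value combinations within 21 cm:
- B+C+D+E+G: length 8+6+2+3+2=21, value 25+19+30+16+19=109
- C+D+E+F+G: length 6+2+3+7+2=20, value 19+30+16+23+19=107
- A+B+D+E+G: length 6+8+2+3+2=21, value 16+25+30+16+19=106
- A+D+E+F+G: length 6+2+3+7+2=20, value 16+30+16+23+19=104
- D+E+F+G+H: length 2+3+7+2+7=21, value 30+16+23+19+14=102
Best: 109 score.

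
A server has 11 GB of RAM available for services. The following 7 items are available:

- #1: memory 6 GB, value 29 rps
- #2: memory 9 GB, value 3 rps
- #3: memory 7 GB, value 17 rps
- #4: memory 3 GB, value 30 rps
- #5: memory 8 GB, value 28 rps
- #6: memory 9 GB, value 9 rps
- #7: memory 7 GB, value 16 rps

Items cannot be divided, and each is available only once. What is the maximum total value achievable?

59 rps

Check high-value combinations within 11 GB:
- #1+#4: memory 6+3=9, value 29+30=59
- #4+#5: memory 3+8=11, value 30+28=58
- #3+#4: memory 7+3=10, value 17+30=47
- #4+#7: memory 3+7=10, value 30+16=46
- #4: memory 3, value 30
Best: 59 rps.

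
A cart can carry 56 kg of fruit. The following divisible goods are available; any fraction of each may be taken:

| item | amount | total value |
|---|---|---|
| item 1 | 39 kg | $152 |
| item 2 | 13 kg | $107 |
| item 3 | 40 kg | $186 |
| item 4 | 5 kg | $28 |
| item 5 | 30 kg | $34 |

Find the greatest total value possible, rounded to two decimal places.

311.70

Take in order of value per unit:
- item 2 (107/13 per unit): all 13 → value 107, running total 107.00
- item 4 (28/5 per unit): all 5 → value 28, running total 135.00
- item 3 (186/40 per unit): 38 of 40 → value 38×186/40 = 176.7000, running total 311.70
Total 311.70.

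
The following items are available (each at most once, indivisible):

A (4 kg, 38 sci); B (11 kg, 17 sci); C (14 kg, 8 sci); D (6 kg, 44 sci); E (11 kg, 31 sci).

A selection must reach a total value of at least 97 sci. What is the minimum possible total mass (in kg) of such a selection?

Subsets with value ≥ 97, sorted by total mass:
- A+D+E: mass 21, value 113
- A+B+D: mass 21, value 99
- A+B+D+E: mass 32, value 130
- A+C+D+E: mass 35, value 121
Minimum mass: 21 kg.

21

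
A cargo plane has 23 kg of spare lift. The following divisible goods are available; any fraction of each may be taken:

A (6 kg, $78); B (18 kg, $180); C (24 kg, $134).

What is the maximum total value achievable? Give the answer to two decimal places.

248.00

Take in order of value per unit:
- A (78/6 per unit): all 6 → value 78, running total 78.00
- B (180/18 per unit): 17 of 18 → value 17×180/18 = 170.0000, running total 248.00
Total 248.00.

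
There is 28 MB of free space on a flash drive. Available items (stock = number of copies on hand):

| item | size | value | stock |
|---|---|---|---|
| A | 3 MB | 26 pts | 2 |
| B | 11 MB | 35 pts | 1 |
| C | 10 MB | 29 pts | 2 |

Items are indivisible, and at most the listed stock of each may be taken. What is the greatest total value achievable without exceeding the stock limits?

116 pts

Best selections within size 28 and stock limits:
- 2×A + 1×B + 1×C: size 27, value 116
- 2×A + 2×C: size 26, value 110
- 1×A + 1×B + 1×C: size 24, value 90
- 2×A + 1×B: size 17, value 87
Best: 116 pts.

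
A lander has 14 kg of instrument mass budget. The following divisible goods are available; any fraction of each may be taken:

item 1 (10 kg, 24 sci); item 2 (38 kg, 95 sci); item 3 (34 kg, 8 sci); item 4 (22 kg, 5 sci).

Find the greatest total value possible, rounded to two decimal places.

Take in order of value per unit:
- item 2 (95/38 per unit): 14 of 38 → value 14×95/38 = 35.0000, running total 35.00
Total 35.00.

35.00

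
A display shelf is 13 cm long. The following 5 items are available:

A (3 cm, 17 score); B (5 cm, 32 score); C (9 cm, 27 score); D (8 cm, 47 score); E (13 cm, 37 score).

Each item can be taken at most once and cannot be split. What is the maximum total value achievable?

79 score

Check high-value combinations within 13 cm:
- B+D: length 5+8=13, value 32+47=79
- A+D: length 3+8=11, value 17+47=64
- A+B: length 3+5=8, value 17+32=49
Best: 79 score.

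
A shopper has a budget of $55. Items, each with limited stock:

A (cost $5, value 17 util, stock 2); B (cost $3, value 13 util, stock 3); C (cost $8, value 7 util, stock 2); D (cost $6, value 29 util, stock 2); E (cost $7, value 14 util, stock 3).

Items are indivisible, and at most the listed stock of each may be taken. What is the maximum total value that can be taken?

173 util

Best selections within cost 55 and stock limits:
- 2×A + 3×B + 2×D + 3×E: cost 52, value 173
- 2×A + 3×B + 1×C + 2×D + 2×E: cost 53, value 166
- 1×A + 3×B + 1×C + 2×D + 3×E: cost 55, value 163
Best: 173 util.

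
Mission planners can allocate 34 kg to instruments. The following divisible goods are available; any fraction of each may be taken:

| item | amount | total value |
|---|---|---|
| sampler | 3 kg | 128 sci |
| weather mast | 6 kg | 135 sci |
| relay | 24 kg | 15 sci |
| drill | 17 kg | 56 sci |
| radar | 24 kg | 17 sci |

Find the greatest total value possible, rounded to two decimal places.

324.67

Take in order of value per unit:
- sampler (128/3 per unit): all 3 → value 128, running total 128.00
- weather mast (135/6 per unit): all 6 → value 135, running total 263.00
- drill (56/17 per unit): all 17 → value 56, running total 319.00
- radar (17/24 per unit): 8 of 24 → value 8×17/24 = 5.6667, running total 324.67
Total 324.67.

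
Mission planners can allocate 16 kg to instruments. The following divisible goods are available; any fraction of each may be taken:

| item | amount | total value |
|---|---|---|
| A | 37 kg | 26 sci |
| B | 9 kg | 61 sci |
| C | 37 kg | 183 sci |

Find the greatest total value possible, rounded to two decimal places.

Take in order of value per unit:
- B (61/9 per unit): all 9 → value 61, running total 61.00
- C (183/37 per unit): 7 of 37 → value 7×183/37 = 34.6216, running total 95.62
Total 95.62.

95.62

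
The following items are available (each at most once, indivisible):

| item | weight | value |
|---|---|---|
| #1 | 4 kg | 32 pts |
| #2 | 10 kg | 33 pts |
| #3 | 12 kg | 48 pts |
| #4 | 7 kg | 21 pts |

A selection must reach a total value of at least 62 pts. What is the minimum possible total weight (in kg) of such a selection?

14

Subsets with value ≥ 62, sorted by total weight:
- #1+#2: weight 14, value 65
- #1+#3: weight 16, value 80
- #3+#4: weight 19, value 69
- #1+#2+#4: weight 21, value 86
Minimum weight: 14 kg.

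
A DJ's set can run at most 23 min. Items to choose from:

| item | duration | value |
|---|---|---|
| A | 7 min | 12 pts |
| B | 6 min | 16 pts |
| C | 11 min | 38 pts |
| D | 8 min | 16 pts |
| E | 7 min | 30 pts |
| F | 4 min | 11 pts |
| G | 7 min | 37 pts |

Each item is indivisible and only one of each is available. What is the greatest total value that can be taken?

This is a 0/1 knapsack; check combinations near the capacity.
- C+F+G: duration 11+4+7=22, value 38+11+37=86
- B+E+G: duration 6+7+7=20, value 16+30+37=83
- D+E+G: duration 8+7+7=22, value 16+30+37=83
- A+E+G: duration 7+7+7=21, value 12+30+37=79
Best: 86 pts.

86 pts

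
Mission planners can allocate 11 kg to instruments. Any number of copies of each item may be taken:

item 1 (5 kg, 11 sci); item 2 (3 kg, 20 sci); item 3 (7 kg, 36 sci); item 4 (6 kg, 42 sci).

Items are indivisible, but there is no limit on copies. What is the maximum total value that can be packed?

62 sci

Best value-per-unit is item 4 at 42/6; filling with it alone gives 1×42 = 42.
Optimal mix: 1×item 2 + 1×item 4 → mass 9, value 62.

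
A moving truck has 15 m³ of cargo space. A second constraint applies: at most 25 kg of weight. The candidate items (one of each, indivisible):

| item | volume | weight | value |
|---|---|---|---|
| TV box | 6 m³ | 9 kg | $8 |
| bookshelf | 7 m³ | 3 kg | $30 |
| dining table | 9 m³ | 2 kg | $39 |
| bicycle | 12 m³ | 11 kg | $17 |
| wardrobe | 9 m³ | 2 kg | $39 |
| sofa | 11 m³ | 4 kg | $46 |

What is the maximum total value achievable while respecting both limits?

$47

Feasible sets respecting both limits:
- TV box+dining table: volume 15, weight 11, value 47
- TV box+wardrobe: volume 15, weight 11, value 47
- sofa: volume 11, weight 4, value 46
Best: $47.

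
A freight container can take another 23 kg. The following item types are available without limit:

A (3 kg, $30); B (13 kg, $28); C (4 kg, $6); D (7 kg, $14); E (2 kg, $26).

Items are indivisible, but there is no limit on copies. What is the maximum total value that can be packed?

Best value-per-unit is E at 26/2; filling with it alone gives 11×26 = 286.
Optimal mix: 1×A + 10×E → weight 23, value 290.

$290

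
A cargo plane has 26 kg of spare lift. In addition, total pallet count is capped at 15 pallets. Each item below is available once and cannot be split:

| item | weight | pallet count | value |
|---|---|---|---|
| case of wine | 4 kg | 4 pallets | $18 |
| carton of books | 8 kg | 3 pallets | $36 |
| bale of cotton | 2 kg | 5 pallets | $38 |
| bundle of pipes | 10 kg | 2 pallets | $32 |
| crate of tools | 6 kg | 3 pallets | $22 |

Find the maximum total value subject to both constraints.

Feasible sets respecting both limits:
- carton of books+bale of cotton+bundle of pipes+crate of tools: weight 26, pallet count 13, value 128
- case of wine+carton of books+bale of cotton+bundle of pipes: weight 24, pallet count 14, value 124
- case of wine+carton of books+bale of cotton+crate of tools: weight 20, pallet count 15, value 114
Best: $128.

$128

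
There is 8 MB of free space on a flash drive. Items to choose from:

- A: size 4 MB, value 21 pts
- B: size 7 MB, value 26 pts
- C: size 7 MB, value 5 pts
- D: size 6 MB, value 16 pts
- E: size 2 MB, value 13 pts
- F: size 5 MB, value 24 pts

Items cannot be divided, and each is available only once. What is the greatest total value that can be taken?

37 pts

This is a 0/1 knapsack; check combinations near the capacity.
- E+F: size 2+5=7, value 13+24=37
- A+E: size 4+2=6, value 21+13=34
- D+E: size 6+2=8, value 16+13=29
- B: size 7, value 26
Best: 37 pts.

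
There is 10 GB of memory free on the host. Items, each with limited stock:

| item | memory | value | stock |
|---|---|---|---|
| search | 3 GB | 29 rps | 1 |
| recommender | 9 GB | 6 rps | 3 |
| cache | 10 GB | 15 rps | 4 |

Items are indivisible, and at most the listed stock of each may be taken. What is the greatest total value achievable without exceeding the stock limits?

Top feasible selections:
- 1×search: memory 3, value 29
- 1×cache: memory 10, value 15
- 1×recommender: memory 9, value 6
Best: 29 rps.

29 rps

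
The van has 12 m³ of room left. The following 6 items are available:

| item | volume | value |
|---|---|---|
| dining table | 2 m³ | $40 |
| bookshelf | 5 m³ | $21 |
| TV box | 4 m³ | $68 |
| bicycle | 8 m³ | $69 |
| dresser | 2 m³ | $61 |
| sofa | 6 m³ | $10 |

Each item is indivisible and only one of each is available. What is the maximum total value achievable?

$170

This is a 0/1 knapsack; check combinations near the capacity.
- dining table+bicycle+dresser: volume 2+8+2=12, value 40+69+61=170
- dining table+TV box+dresser: volume 2+4+2=8, value 40+68+61=169
- bookshelf+TV box+dresser: volume 5+4+2=11, value 21+68+61=150
Best: $170.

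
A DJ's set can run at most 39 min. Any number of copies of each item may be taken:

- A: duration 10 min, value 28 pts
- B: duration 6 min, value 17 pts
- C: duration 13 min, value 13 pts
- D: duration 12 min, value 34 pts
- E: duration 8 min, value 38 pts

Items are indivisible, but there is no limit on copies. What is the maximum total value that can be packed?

169 pts

Best value-per-unit is E at 38/8; filling with it alone gives 4×38 = 152.
Optimal mix: 1×B + 4×E → duration 38, value 169.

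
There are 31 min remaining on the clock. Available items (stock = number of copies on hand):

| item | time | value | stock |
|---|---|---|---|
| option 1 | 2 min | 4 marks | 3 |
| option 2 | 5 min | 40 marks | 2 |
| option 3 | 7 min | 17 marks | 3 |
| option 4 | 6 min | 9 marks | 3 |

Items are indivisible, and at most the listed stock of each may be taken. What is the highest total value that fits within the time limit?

131 marks

Top feasible selections:
- 2×option 2 + 3×option 3: time 31, value 131
- 3×option 1 + 2×option 2 + 2×option 3: time 30, value 126
- 2×option 2 + 2×option 3 + 1×option 4: time 30, value 123
- 2×option 1 + 2×option 2 + 2×option 3: time 28, value 122
Best: 131 marks.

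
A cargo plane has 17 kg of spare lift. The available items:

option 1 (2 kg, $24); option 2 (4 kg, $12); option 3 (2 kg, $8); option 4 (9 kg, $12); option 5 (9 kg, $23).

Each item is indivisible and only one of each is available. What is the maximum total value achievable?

$67

Check high-value combinations within 17 kg:
- option 1+option 2+option 3+option 5: weight 2+4+2+9=17, value 24+12+8+23=67
- option 1+option 2+option 5: weight 2+4+9=15, value 24+12+23=59
- option 1+option 2+option 3+option 4: weight 2+4+2+9=17, value 24+12+8+12=56
- option 1+option 3+option 5: weight 2+2+9=13, value 24+8+23=55
Best: $67.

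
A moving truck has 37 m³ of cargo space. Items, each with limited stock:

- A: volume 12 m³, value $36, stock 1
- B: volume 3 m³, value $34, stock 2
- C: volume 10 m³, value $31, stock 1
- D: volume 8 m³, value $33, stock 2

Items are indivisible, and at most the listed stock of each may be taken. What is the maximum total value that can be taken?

$170

Best selections within volume 37 and stock limits:
- 1×A + 2×B + 2×D: volume 34, value 170
- 1×A + 2×B + 1×C + 1×D: volume 36, value 168
- 2×B + 1×C + 2×D: volume 32, value 165
- 1×A + 2×B + 1×D: volume 26, value 137
Best: $170.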